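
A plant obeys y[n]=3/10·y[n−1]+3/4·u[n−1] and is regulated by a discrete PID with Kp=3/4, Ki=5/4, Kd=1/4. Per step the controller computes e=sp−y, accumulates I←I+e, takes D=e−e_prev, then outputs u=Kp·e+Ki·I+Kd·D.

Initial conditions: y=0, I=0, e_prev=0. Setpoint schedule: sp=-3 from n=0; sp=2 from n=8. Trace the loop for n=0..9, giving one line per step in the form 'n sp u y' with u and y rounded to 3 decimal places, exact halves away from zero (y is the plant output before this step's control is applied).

(exact arithmetic carried between steps; '≈' marks a value shown rounded to 6 d.p. or computed from one; I and e_prev carry over from the previous line; the table rounds u and y to 3 d.p., halves away from zero)
n=0: y=0, sp=-3, e=sp−y=-3; I=-3, D=e−e_prev=-3; u=3/4·(-3)+5/4·(-3)+1/4·(-3)=-6.75; next y=3/10·0+3/4·(-6.75)=-5.0625
n=1: y=-5.0625, sp=-3, e=sp−y=2.0625; I=-0.9375, D=e−e_prev=5.0625; u=3/4·2.0625+5/4·(-0.9375)+1/4·5.0625=1.640625; next y=3/10·(-5.0625)+3/4·1.640625≈-0.288281
n=2: y≈-0.288281, sp=-3, e=sp−y≈-2.711719; I≈-3.649219, D=e−e_prev≈-4.774219; u=3/4·(-2.711719)+5/4·(-3.649219)+1/4·(-4.774219)≈-7.788867; next y=3/10·(-0.288281)+3/4·(-7.788867)≈-5.928135
n=3: y≈-5.928135, sp=-3, e=sp−y≈2.928135; I≈-0.721084, D=e−e_prev≈5.639854; u=3/4·2.928135+5/4·(-0.721084)+1/4·5.639854≈2.704709; next y=3/10·(-5.928135)+3/4·2.704709≈0.250092
n=4: y≈0.250092, sp=-3, e=sp−y≈-3.250092; I≈-3.971176, D=e−e_prev≈-6.178226; u=3/4·(-3.250092)+5/4·(-3.971176)+1/4·(-6.178226)≈-8.946095; next y=3/10·0.250092+3/4·(-8.946095)≈-6.634544
n=5: y≈-6.634544, sp=-3, e=sp−y≈3.634544; I≈-0.336632, D=e−e_prev≈6.884635; u=3/4·3.634544+5/4·(-0.336632)+1/4·6.884635≈4.026277; next y=3/10·(-6.634544)+3/4·4.026277≈1.029344
n=6: y≈1.029344, sp=-3, e=sp−y≈-4.029344; I≈-4.365976, D=e−e_prev≈-7.663888; u=3/4·(-4.029344)+5/4·(-4.365976)+1/4·(-7.663888)≈-10.395451; next y=3/10·1.029344+3/4·(-10.395451)≈-7.487785
n=7: y≈-7.487785, sp=-3, e=sp−y≈4.487785; I≈0.121808, D=e−e_prev≈8.517129; u=3/4·4.487785+5/4·0.121808+1/4·8.517129≈5.647381; next y=3/10·(-7.487785)+3/4·5.647381≈1.989201
n=8: y≈1.989201, sp=2, e=sp−y≈0.010799; I≈0.132608, D=e−e_prev≈-4.476985; u=3/4·0.010799+5/4·0.132608+1/4·(-4.476985)≈-0.945387; next y=3/10·1.989201+3/4·(-0.945387)≈-0.112280
n=9: y≈-0.112280, sp=2, e=sp−y≈2.112280; I≈2.244888, D=e−e_prev≈2.101481; u=3/4·2.112280+5/4·2.244888+1/4·2.101481≈4.915690; next y=3/10·(-0.112280)+3/4·4.915690≈3.653084

0 -3 -6.750 0.000
1 -3 1.641 -5.063
2 -3 -7.789 -0.288
3 -3 2.705 -5.928
4 -3 -8.946 0.250
5 -3 4.026 -6.635
6 -3 -10.395 1.029
7 -3 5.647 -7.488
8 2 -0.945 1.989
9 2 4.916 -0.112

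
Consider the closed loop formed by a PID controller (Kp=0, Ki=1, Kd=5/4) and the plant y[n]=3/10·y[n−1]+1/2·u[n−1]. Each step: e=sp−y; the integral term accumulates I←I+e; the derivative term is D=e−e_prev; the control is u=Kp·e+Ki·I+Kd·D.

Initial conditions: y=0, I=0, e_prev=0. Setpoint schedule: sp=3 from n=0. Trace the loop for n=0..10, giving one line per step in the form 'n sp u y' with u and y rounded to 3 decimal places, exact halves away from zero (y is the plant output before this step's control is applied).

(exact arithmetic carried between steps; '≈' marks a value shown rounded to 6 d.p. or computed from one; I and e_prev carry over from the previous line; the table rounds u and y to 3 d.p., halves away from zero)
n=0: y=0, sp=3, e=sp−y=3; I=3, D=e−e_prev=3; u=0·3+1·3+5/4·3=6.75; next y=3/10·0+1/2·6.75=3.375
n=1: y=3.375, sp=3, e=sp−y=-0.375; I=2.625, D=e−e_prev=-3.375; u=0·(-0.375)+1·2.625+5/4·(-3.375)=-1.59375; next y=3/10·3.375+1/2·(-1.59375)=0.215625
n=2: y=0.215625, sp=3, e=sp−y=2.784375; I=5.409375, D=e−e_prev=3.159375; u=0·2.784375+1·5.409375+5/4·3.159375≈9.358594; next y=3/10·0.215625+1/2·9.358594≈4.743984
n=3: y≈4.743984, sp=3, e=sp−y≈-1.743984; I≈3.665391, D=e−e_prev≈-4.528359; u=0·(-1.743984)+1·3.665391+5/4·(-4.528359)≈-1.995059; next y=3/10·4.743984+1/2·(-1.995059)≈0.425666
n=4: y≈0.425666, sp=3, e=sp−y≈2.574334; I≈6.239725, D=e−e_prev≈4.318318; u=0·2.574334+1·6.239725+5/4·4.318318≈11.637623; next y=3/10·0.425666+1/2·11.637623≈5.946511
n=5: y≈5.946511, sp=3, e=sp−y≈-2.946511; I≈3.293214, D=e−e_prev≈-5.520845; u=0·(-2.946511)+1·3.293214+5/4·(-5.520845)≈-3.607843; next y=3/10·5.946511+1/2·(-3.607843)≈-0.019968
n=6: y≈-0.019968, sp=3, e=sp−y≈3.019968; I≈6.313182, D=e−e_prev≈5.966479; u=0·3.019968+1·6.313182+5/4·5.966479≈13.771281; next y=3/10·(-0.019968)+1/2·13.771281≈6.879650
n=7: y≈6.879650, sp=3, e=sp−y≈-3.879650; I≈2.433532, D=e−e_prev≈-6.899618; u=0·(-3.879650)+1·2.433532+5/4·(-6.899618)≈-6.190991; next y=3/10·6.879650+1/2·(-6.190991)≈-1.031600
n=8: y≈-1.031600, sp=3, e=sp−y≈4.031600; I≈6.465132, D=e−e_prev≈7.911250; u=0·4.031600+1·6.465132+5/4·7.911250≈16.354195; next y=3/10·(-1.031600)+1/2·16.354195≈7.867617
n=9: y≈7.867617, sp=3, e=sp−y≈-4.867617; I≈1.597515, D=e−e_prev≈-8.899218; u=0·(-4.867617)+1·1.597515+5/4·(-8.899218)≈-9.526507; next y=3/10·7.867617+1/2·(-9.526507)≈-2.402968
n=10: y≈-2.402968, sp=3, e=sp−y≈5.402968; I≈7.000483, D=e−e_prev≈10.270586; u=0·5.402968+1·7.000483+5/4·10.270586≈19.838716; next y=3/10·(-2.402968)+1/2·19.838716≈9.198467

0 3 6.750 0.000
1 3 -1.594 3.375
2 3 9.359 0.216
3 3 -1.995 4.744
4 3 11.638 0.426
5 3 -3.608 5.947
6 3 13.771 -0.020
7 3 -6.191 6.880
8 3 16.354 -1.032
9 3 -9.527 7.868
10 3 19.839 -2.403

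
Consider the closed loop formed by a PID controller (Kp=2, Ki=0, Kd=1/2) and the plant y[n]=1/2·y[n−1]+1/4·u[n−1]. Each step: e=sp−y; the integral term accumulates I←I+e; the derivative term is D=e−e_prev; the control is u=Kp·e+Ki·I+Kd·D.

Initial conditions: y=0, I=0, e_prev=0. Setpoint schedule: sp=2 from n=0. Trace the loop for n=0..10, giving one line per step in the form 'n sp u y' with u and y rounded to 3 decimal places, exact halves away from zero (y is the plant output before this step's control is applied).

0 2 5.000 0.000
1 2 0.875 1.250
2 2 2.516 0.844
3 2 1.795 1.051
4 2 2.090 0.974
5 2 1.963 1.010
6 2 2.016 0.996
7 2 1.993 1.002
8 2 2.003 0.999
9 2 1.999 1.000
10 2 2.000 1.000

(exact arithmetic carried between steps; '≈' marks a value shown rounded to 6 d.p. or computed from one; I and e_prev carry over from the previous line; the table rounds u and y to 3 d.p., halves away from zero)
n=0: y=0, sp=2, e=sp−y=2; I=2, D=e−e_prev=2; u=2·2+0·2+1/2·2=5; next y=1/2·0+1/4·5=1.25
n=1: y=1.25, sp=2, e=sp−y=0.75; I=2.75, D=e−e_prev=-1.25; u=2·0.75+0·2.75+1/2·(-1.25)=0.875; next y=1/2·1.25+1/4·0.875=0.84375
n=2: y=0.84375, sp=2, e=sp−y=1.15625; I=3.90625, D=e−e_prev=0.40625; u=2·1.15625+0·3.90625+1/2·0.40625=2.515625; next y=1/2·0.84375+1/4·2.515625≈1.050781
n=3: y≈1.050781, sp=2, e=sp−y≈0.949219; I≈4.855469, D=e−e_prev≈-0.207031; u=2·0.949219+0·4.855469+1/2·(-0.207031)≈1.794922; next y=1/2·1.050781+1/4·1.794922≈0.974121
n=4: y≈0.974121, sp=2, e=sp−y≈1.025879; I≈5.881348, D=e−e_prev≈0.076660; u=2·1.025879+0·5.881348+1/2·0.076660≈2.090088; next y=1/2·0.974121+1/4·2.090088≈1.009583
n=5: y≈1.009583, sp=2, e=sp−y≈0.990417; I≈6.871765, D=e−e_prev≈-0.035461; u=2·0.990417+0·6.871765+1/2·(-0.035461)≈1.963104; next y=1/2·1.009583+1/4·1.963104≈0.995567
n=6: y≈0.995567, sp=2, e=sp−y≈1.004433; I≈7.876198, D=e−e_prev≈0.014015; u=2·1.004433+0·7.876198+1/2·0.014015≈2.015873; next y=1/2·0.995567+1/4·2.015873≈1.001752
n=7: y≈1.001752, sp=2, e=sp−y≈0.998248; I≈8.874446, D=e−e_prev≈-0.006185; u=2·0.998248+0·8.874446+1/2·(-0.006185)≈1.993404; next y=1/2·1.001752+1/4·1.993404≈0.999227
n=8: y≈0.999227, sp=2, e=sp−y≈1.000773; I≈9.875219, D=e−e_prev≈0.002525; u=2·1.000773+0·9.875219+1/2·0.002525≈2.002809; next y=1/2·0.999227+1/4·2.002809≈1.000316
n=9: y≈1.000316, sp=2, e=sp−y≈0.999684; I≈10.874903, D=e−e_prev≈-0.001089; u=2·0.999684+0·10.874903+1/2·(-0.001089)≈1.998824; next y=1/2·1.000316+1/4·1.998824≈0.999864
n=10: y≈0.999864, sp=2, e=sp−y≈1.000136; I≈11.875039, D=e−e_prev≈0.000452; u=2·1.000136+0·11.875039+1/2·0.000452≈2.000498; next y=1/2·0.999864+1/4·2.000498≈1.000056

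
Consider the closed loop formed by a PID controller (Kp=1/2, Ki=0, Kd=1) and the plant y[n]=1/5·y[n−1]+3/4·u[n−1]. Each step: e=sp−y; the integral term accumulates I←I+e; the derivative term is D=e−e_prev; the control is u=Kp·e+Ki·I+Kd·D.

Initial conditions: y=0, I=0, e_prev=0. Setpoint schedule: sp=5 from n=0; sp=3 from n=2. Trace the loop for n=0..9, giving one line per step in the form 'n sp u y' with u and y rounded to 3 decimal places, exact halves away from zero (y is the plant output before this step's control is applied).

0 5 7.500 0.000
1 5 -5.938 5.625
2 3 10.117 -3.328
3 3 -12.212 6.922
4 3 20.084 -7.774
5 3 -26.536 13.508
6 3 40.808 -17.200
7 3 -56.450 27.166
8 3 84.022 -36.904
9 3 -118.858 55.636

(exact arithmetic carried between steps; '≈' marks a value shown rounded to 6 d.p. or computed from one; I and e_prev carry over from the previous line; the table rounds u and y to 3 d.p., halves away from zero)
n=0: y=0, sp=5, e=sp−y=5; I=5, D=e−e_prev=5; u=1/2·5+0·5+1·5=7.5; next y=1/5·0+3/4·7.5=5.625
n=1: y=5.625, sp=5, e=sp−y=-0.625; I=4.375, D=e−e_prev=-5.625; u=1/2·(-0.625)+0·4.375+1·(-5.625)=-5.9375; next y=1/5·5.625+3/4·(-5.9375)=-3.328125
n=2: y=-3.328125, sp=3, e=sp−y=6.328125; I=10.703125, D=e−e_prev=6.953125; u=1/2·6.328125+0·10.703125+1·6.953125≈10.117188; next y=1/5·(-3.328125)+3/4·10.117188≈6.922266
n=3: y≈6.922266, sp=3, e=sp−y≈-3.922266; I≈6.780859, D=e−e_prev≈-10.250391; u=1/2·(-3.922266)+0·6.780859+1·(-10.250391)≈-12.211523; next y=1/5·6.922266+3/4·(-12.211523)≈-7.774189
n=4: y≈-7.774189, sp=3, e=sp−y≈10.774189; I≈17.555049, D=e−e_prev≈14.696455; u=1/2·10.774189+0·17.555049+1·14.696455≈20.083550; next y=1/5·(-7.774189)+3/4·20.083550≈13.507824
n=5: y≈13.507824, sp=3, e=sp−y≈-10.507824; I≈7.047224, D=e−e_prev≈-21.282014; u=1/2·(-10.507824)+0·7.047224+1·(-21.282014)≈-26.535926; next y=1/5·13.507824+3/4·(-26.535926)≈-17.200380
n=6: y≈-17.200380, sp=3, e=sp−y≈20.200380; I≈27.247604, D=e−e_prev≈30.708204; u=1/2·20.200380+0·27.247604+1·30.708204≈40.808394; next y=1/5·(-17.200380)+3/4·40.808394≈27.166220
n=7: y≈27.166220, sp=3, e=sp−y≈-24.166220; I≈3.081384, D=e−e_prev≈-44.366599; u=1/2·(-24.166220)+0·3.081384+1·(-44.366599)≈-56.449709; next y=1/5·27.166220+3/4·(-56.449709)≈-36.904038
n=8: y≈-36.904038, sp=3, e=sp−y≈39.904038; I≈42.985422, D=e−e_prev≈64.070257; u=1/2·39.904038+0·42.985422+1·64.070257≈84.022276; next y=1/5·(-36.904038)+3/4·84.022276≈55.635900
n=9: y≈55.635900, sp=3, e=sp−y≈-52.635900; I≈-9.650477, D=e−e_prev≈-92.539938; u=1/2·(-52.635900)+0·(-9.650477)+1·(-92.539938)≈-118.857888; next y=1/5·55.635900+3/4·(-118.857888)≈-78.016236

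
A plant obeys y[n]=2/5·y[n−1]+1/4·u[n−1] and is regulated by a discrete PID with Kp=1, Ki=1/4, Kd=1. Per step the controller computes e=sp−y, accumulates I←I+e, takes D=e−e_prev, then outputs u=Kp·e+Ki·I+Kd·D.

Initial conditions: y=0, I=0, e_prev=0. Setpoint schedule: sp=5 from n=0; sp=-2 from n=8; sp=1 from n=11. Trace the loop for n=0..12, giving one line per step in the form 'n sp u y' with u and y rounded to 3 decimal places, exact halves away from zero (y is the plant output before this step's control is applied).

0 5 11.250 0.000
1 5 1.172 2.813
2 5 7.669 1.418
3 5 4.770 2.484
4 5 7.136 2.186
5 5 6.479 2.659
6 5 7.481 2.683
7 5 7.499 2.944
8 -2 -7.721 3.052
9 -2 6.588 -0.709
10 -2 -2.159 1.363
11 1 8.878 0.006
12 1 -0.218 2.222

(exact arithmetic carried between steps; '≈' marks a value shown rounded to 6 d.p. or computed from one; I and e_prev carry over from the previous line; the table rounds u and y to 3 d.p., halves away from zero)
n=0: y=0, sp=5, e=sp−y=5; I=5, D=e−e_prev=5; u=1·5+1/4·5+1·5=11.25; next y=2/5·0+1/4·11.25=2.8125
n=1: y=2.8125, sp=5, e=sp−y=2.1875; I=7.1875, D=e−e_prev=-2.8125; u=1·2.1875+1/4·7.1875+1·(-2.8125)=1.171875; next y=2/5·2.8125+1/4·1.171875≈1.417969
n=2: y≈1.417969, sp=5, e=sp−y≈3.582031; I≈10.769531, D=e−e_prev≈1.394531; u=1·3.582031+1/4·10.769531+1·1.394531≈7.668945; next y=2/5·1.417969+1/4·7.668945≈2.484424
n=3: y≈2.484424, sp=5, e=sp−y≈2.515576; I≈13.285107, D=e−e_prev≈-1.066455; u=1·2.515576+1/4·13.285107+1·(-1.066455)≈4.770398; next y=2/5·2.484424+1/4·4.770398≈2.186369
n=4: y≈2.186369, sp=5, e=sp−y≈2.813631; I≈16.098738, D=e−e_prev≈0.298055; u=1·2.813631+1/4·16.098738+1·0.298055≈7.136370; next y=2/5·2.186369+1/4·7.136370≈2.658640
n=5: y≈2.658640, sp=5, e=sp−y≈2.341360; I≈18.440098, D=e−e_prev≈-0.472271; u=1·2.341360+1/4·18.440098+1·(-0.472271)≈6.479113; next y=2/5·2.658640+1/4·6.479113≈2.683234
n=6: y≈2.683234, sp=5, e=sp−y≈2.316766; I≈20.756864, D=e−e_prev≈-0.024594; u=1·2.316766+1/4·20.756864+1·(-0.024594)≈7.481387; next y=2/5·2.683234+1/4·7.481387≈2.943641
n=7: y≈2.943641, sp=5, e=sp−y≈2.056359; I≈22.813223, D=e−e_prev≈-0.260406; u=1·2.056359+1/4·22.813223+1·(-0.260406)≈7.499259; next y=2/5·2.943641+1/4·7.499259≈3.052271
n=8: y≈3.052271, sp=-2, e=sp−y≈-5.052271; I≈17.760952, D=e−e_prev≈-7.108630; u=1·(-5.052271)+1/4·17.760952+1·(-7.108630)≈-7.720663; next y=2/5·3.052271+1/4·(-7.720663)≈-0.709257
n=9: y≈-0.709257, sp=-2, e=sp−y≈-1.290743; I≈16.470210, D=e−e_prev≈3.761528; u=1·(-1.290743)+1/4·16.470210+1·3.761528≈6.588338; next y=2/5·(-0.709257)+1/4·6.588338≈1.363382
n=10: y≈1.363382, sp=-2, e=sp−y≈-3.363382; I≈13.106828, D=e−e_prev≈-2.072639; u=1·(-3.363382)+1/4·13.106828+1·(-2.072639)≈-2.159314; next y=2/5·1.363382+1/4·(-2.159314)≈0.005524
n=11: y≈0.005524, sp=1, e=sp−y≈0.994476; I≈14.101304, D=e−e_prev≈4.357857; u=1·0.994476+1/4·14.101304+1·4.357857≈8.877659; next y=2/5·0.005524+1/4·8.877659≈2.221624
n=12: y≈2.221624, sp=1, e=sp−y≈-1.221624; I≈12.879679, D=e−e_prev≈-2.216100; u=1·(-1.221624)+1/4·12.879679+1·(-2.216100)≈-0.217805; next y=2/5·2.221624+1/4·(-0.217805)≈0.834199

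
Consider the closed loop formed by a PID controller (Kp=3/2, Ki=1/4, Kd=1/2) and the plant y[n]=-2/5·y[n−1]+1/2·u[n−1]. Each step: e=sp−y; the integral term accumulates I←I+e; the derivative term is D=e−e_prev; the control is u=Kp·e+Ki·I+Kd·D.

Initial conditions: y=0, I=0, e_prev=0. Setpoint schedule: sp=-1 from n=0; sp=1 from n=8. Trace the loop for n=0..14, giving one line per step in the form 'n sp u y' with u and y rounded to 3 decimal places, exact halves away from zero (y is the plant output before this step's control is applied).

(exact arithmetic carried between steps; '≈' marks a value shown rounded to 6 d.p. or computed from one; I and e_prev carry over from the previous line; the table rounds u and y to 3 d.p., halves away from zero)
n=0: y=0, sp=-1, e=sp−y=-1; I=-1, D=e−e_prev=-1; u=3/2·(-1)+1/4·(-1)+1/2·(-1)=-2.25; next y=-2/5·0+1/2·(-2.25)=-1.125
n=1: y=-1.125, sp=-1, e=sp−y=0.125; I=-0.875, D=e−e_prev=1.125; u=3/2·0.125+1/4·(-0.875)+1/2·1.125=0.53125; next y=-2/5·(-1.125)+1/2·0.53125=0.715625
n=2: y=0.715625, sp=-1, e=sp−y=-1.715625; I=-2.590625, D=e−e_prev=-1.840625; u=3/2·(-1.715625)+1/4·(-2.590625)+1/2·(-1.840625)≈-4.141406; next y=-2/5·0.715625+1/2·(-4.141406)≈-2.356953
n=3: y≈-2.356953, sp=-1, e=sp−y≈1.356953; I≈-1.233672, D=e−e_prev≈3.072578; u=3/2·1.356953+1/4·(-1.233672)+1/2·3.072578≈3.263301; next y=-2/5·(-2.356953)+1/2·3.263301≈2.574432
n=4: y≈2.574432, sp=-1, e=sp−y≈-3.574432; I≈-4.808104, D=e−e_prev≈-4.931385; u=3/2·(-3.574432)+1/4·(-4.808104)+1/2·(-4.931385)≈-9.029366; next y=-2/5·2.574432+1/2·(-9.029366)≈-5.544456
n=5: y≈-5.544456, sp=-1, e=sp−y≈4.544456; I≈-0.263648, D=e−e_prev≈8.118887; u=3/2·4.544456+1/4·(-0.263648)+1/2·8.118887≈10.810215; next y=-2/5·(-5.544456)+1/2·10.810215≈7.622890
n=6: y≈7.622890, sp=-1, e=sp−y≈-8.622890; I≈-8.886538, D=e−e_prev≈-13.167345; u=3/2·(-8.622890)+1/4·(-8.886538)+1/2·(-13.167345)≈-21.739641; next y=-2/5·7.622890+1/2·(-21.739641)≈-13.918977
n=7: y≈-13.918977, sp=-1, e=sp−y≈12.918977; I≈4.032439, D=e−e_prev≈21.541866; u=3/2·12.918977+1/4·4.032439+1/2·21.541866≈31.157508; next y=-2/5·(-13.918977)+1/2·31.157508≈21.146344
n=8: y≈21.146344, sp=1, e=sp−y≈-20.146344; I≈-16.113906, D=e−e_prev≈-33.065321; u=3/2·(-20.146344)+1/4·(-16.113906)+1/2·(-33.065321)≈-50.780654; next y=-2/5·21.146344+1/2·(-50.780654)≈-33.848865
n=9: y≈-33.848865, sp=1, e=sp−y≈34.848865; I≈18.734959, D=e−e_prev≈54.995209; u=3/2·34.848865+1/4·18.734959+1/2·54.995209≈84.454641; next y=-2/5·(-33.848865)+1/2·84.454641≈55.766866
n=10: y≈55.766866, sp=1, e=sp−y≈-54.766866; I≈-36.031907, D=e−e_prev≈-89.615731; u=3/2·(-54.766866)+1/4·(-36.031907)+1/2·(-89.615731)≈-135.966142; next y=-2/5·55.766866+1/2·(-135.966142)≈-90.289818
n=11: y≈-90.289818, sp=1, e=sp−y≈91.289818; I≈55.257910, D=e−e_prev≈146.056684; u=3/2·91.289818+1/4·55.257910+1/2·146.056684≈223.777546; next y=-2/5·(-90.289818)+1/2·223.777546≈148.004700
n=12: y≈148.004700, sp=1, e=sp−y≈-147.004700; I≈-91.746790, D=e−e_prev≈-238.294518; u=3/2·(-147.004700)+1/4·(-91.746790)+1/2·(-238.294518)≈-362.591006; next y=-2/5·148.004700+1/2·(-362.591006)≈-240.497383
n=13: y≈-240.497383, sp=1, e=sp−y≈241.497383; I≈149.750593, D=e−e_prev≈388.502083; u=3/2·241.497383+1/4·149.750593+1/2·388.502083≈593.934765; next y=-2/5·(-240.497383)+1/2·593.934765≈393.166336
n=14: y≈393.166336, sp=1, e=sp−y≈-392.166336; I≈-242.415742, D=e−e_prev≈-633.663719; u=3/2·(-392.166336)+1/4·(-242.415742)+1/2·(-633.663719)≈-965.685298; next y=-2/5·393.166336+1/2·(-965.685298)≈-640.109183

0 -1 -2.250 0.000
1 -1 0.531 -1.125
2 -1 -4.141 0.716
3 -1 3.263 -2.357
4 -1 -9.029 2.574
5 -1 10.810 -5.544
6 -1 -21.740 7.623
7 -1 31.158 -13.919
8 1 -50.781 21.146
9 1 84.455 -33.849
10 1 -135.966 55.767
11 1 223.778 -90.290
12 1 -362.591 148.005
13 1 593.935 -240.497
14 1 -965.685 393.166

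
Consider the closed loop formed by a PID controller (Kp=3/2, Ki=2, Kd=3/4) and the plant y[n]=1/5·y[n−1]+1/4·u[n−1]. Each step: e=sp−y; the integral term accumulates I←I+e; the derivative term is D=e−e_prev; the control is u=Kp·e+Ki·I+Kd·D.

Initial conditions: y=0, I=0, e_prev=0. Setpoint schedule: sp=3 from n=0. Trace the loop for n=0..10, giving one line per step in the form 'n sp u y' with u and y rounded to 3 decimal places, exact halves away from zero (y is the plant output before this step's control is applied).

0 3 12.750 0.000
1 3 2.953 3.188
2 3 12.669 1.376
3 3 5.776 3.442
4 3 12.008 2.132
5 3 7.252 3.428
6 3 11.319 2.499
7 3 8.094 3.329
8 3 10.778 2.689
9 3 8.611 3.232
10 3 10.395 2.799

(exact arithmetic carried between steps; '≈' marks a value shown rounded to 6 d.p. or computed from one; I and e_prev carry over from the previous line; the table rounds u and y to 3 d.p., halves away from zero)
n=0: y=0, sp=3, e=sp−y=3; I=3, D=e−e_prev=3; u=3/2·3+2·3+3/4·3=12.75; next y=1/5·0+1/4·12.75=3.1875
n=1: y=3.1875, sp=3, e=sp−y=-0.1875; I=2.8125, D=e−e_prev=-3.1875; u=3/2·(-0.1875)+2·2.8125+3/4·(-3.1875)=2.953125; next y=1/5·3.1875+1/4·2.953125≈1.375781
n=2: y≈1.375781, sp=3, e=sp−y≈1.624219; I≈4.436719, D=e−e_prev≈1.811719; u=3/2·1.624219+2·4.436719+3/4·1.811719≈12.668555; next y=1/5·1.375781+1/4·12.668555≈3.442295
n=3: y≈3.442295, sp=3, e=sp−y≈-0.442295; I≈3.994424, D=e−e_prev≈-2.066514; u=3/2·(-0.442295)+2·3.994424+3/4·(-2.066514)≈5.775520; next y=1/5·3.442295+1/4·5.775520≈2.132339
n=4: y≈2.132339, sp=3, e=sp−y≈0.867661; I≈4.862085, D=e−e_prev≈1.309956; u=3/2·0.867661+2·4.862085+3/4·1.309956≈12.008128; next y=1/5·2.132339+1/4·12.008128≈3.428500
n=5: y≈3.428500, sp=3, e=sp−y≈-0.428500; I≈4.433585, D=e−e_prev≈-1.296161; u=3/2·(-0.428500)+2·4.433585+3/4·(-1.296161)≈7.252300; next y=1/5·3.428500+1/4·7.252300≈2.498775
n=6: y≈2.498775, sp=3, e=sp−y≈0.501225; I≈4.934810, D=e−e_prev≈0.929725; u=3/2·0.501225+2·4.934810+3/4·0.929725≈11.318752; next y=1/5·2.498775+1/4·11.318752≈3.329443
n=7: y≈3.329443, sp=3, e=sp−y≈-0.329443; I≈4.605367, D=e−e_prev≈-0.830668; u=3/2·(-0.329443)+2·4.605367+3/4·(-0.830668)≈8.093569; next y=1/5·3.329443+1/4·8.093569≈2.689281
n=8: y≈2.689281, sp=3, e=sp−y≈0.310719; I≈4.916086, D=e−e_prev≈0.640162; u=3/2·0.310719+2·4.916086+3/4·0.640162≈10.778373; next y=1/5·2.689281+1/4·10.778373≈3.232449
n=9: y≈3.232449, sp=3, e=sp−y≈-0.232449; I≈4.683637, D=e−e_prev≈-0.543169; u=3/2·(-0.232449)+2·4.683637+3/4·(-0.543169)≈8.611223; next y=1/5·3.232449+1/4·8.611223≈2.799296
n=10: y≈2.799296, sp=3, e=sp−y≈0.200704; I≈4.884341, D=e−e_prev≈0.433154; u=3/2·0.200704+2·4.884341+3/4·0.433154≈10.394604; next y=1/5·2.799296+1/4·10.394604≈3.158510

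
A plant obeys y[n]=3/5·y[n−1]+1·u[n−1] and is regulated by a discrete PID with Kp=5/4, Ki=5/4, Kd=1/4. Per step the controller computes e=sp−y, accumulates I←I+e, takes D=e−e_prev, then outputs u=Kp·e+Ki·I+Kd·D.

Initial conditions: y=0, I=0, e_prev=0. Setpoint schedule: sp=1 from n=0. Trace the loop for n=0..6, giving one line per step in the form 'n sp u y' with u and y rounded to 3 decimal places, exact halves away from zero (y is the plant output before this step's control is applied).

(exact arithmetic carried between steps; '≈' marks a value shown rounded to 6 d.p. or computed from one; I and e_prev carry over from the previous line; the table rounds u and y to 3 d.p., halves away from zero)
n=0: y=0, sp=1, e=sp−y=1; I=1, D=e−e_prev=1; u=5/4·1+5/4·1+1/4·1=2.75; next y=3/5·0+1·2.75=2.75
n=1: y=2.75, sp=1, e=sp−y=-1.75; I=-0.75, D=e−e_prev=-2.75; u=5/4·(-1.75)+5/4·(-0.75)+1/4·(-2.75)=-3.8125; next y=3/5·2.75+1·(-3.8125)=-2.1625
n=2: y=-2.1625, sp=1, e=sp−y=3.1625; I=2.4125, D=e−e_prev=4.9125; u=5/4·3.1625+5/4·2.4125+1/4·4.9125=8.196875; next y=3/5·(-2.1625)+1·8.196875=6.899375
n=3: y=6.899375, sp=1, e=sp−y=-5.899375; I=-3.486875, D=e−e_prev=-9.061875; u=5/4·(-5.899375)+5/4·(-3.486875)+1/4·(-9.061875)≈-13.998281; next y=3/5·6.899375+1·(-13.998281)≈-9.858656
n=4: y≈-9.858656, sp=1, e=sp−y≈10.858656; I≈7.371781, D=e−e_prev≈16.758031; u=5/4·10.858656+5/4·7.371781+1/4·16.758031≈26.977555; next y=3/5·(-9.858656)+1·26.977555≈21.062361
n=5: y≈21.062361, sp=1, e=sp−y≈-20.062361; I≈-12.690580, D=e−e_prev≈-30.921017; u=5/4·(-20.062361)+5/4·(-12.690580)+1/4·(-30.921017)≈-48.671430; next y=3/5·21.062361+1·(-48.671430)≈-36.034014
n=6: y≈-36.034014, sp=1, e=sp−y≈37.034014; I≈24.343434, D=e−e_prev≈57.096374; u=5/4·37.034014+5/4·24.343434+1/4·57.096374≈90.995903; next y=3/5·(-36.034014)+1·90.995903≈69.375495

0 1 2.750 0.000
1 1 -3.813 2.750
2 1 8.197 -2.163
3 1 -13.998 6.899
4 1 26.978 -9.859
5 1 -48.671 21.062
6 1 90.996 -36.034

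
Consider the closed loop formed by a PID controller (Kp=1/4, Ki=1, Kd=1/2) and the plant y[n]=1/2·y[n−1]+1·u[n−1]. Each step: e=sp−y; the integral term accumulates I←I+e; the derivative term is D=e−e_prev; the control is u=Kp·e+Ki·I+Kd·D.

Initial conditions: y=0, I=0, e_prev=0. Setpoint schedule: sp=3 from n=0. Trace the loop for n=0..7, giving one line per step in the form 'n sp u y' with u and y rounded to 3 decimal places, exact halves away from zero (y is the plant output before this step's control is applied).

0 3 5.250 0.000
1 3 -2.438 5.250
2 3 6.797 0.188
3 3 -4.652 6.891
4 3 8.979 -1.207
5 3 -7.633 8.376
6 3 12.469 -3.445
7 3 -11.831 10.747

(exact arithmetic carried between steps; '≈' marks a value shown rounded to 6 d.p. or computed from one; I and e_prev carry over from the previous line; the table rounds u and y to 3 d.p., halves away from zero)
n=0: y=0, sp=3, e=sp−y=3; I=3, D=e−e_prev=3; u=1/4·3+1·3+1/2·3=5.25; next y=1/2·0+1·5.25=5.25
n=1: y=5.25, sp=3, e=sp−y=-2.25; I=0.75, D=e−e_prev=-5.25; u=1/4·(-2.25)+1·0.75+1/2·(-5.25)=-2.4375; next y=1/2·5.25+1·(-2.4375)=0.1875
n=2: y=0.1875, sp=3, e=sp−y=2.8125; I=3.5625, D=e−e_prev=5.0625; u=1/4·2.8125+1·3.5625+1/2·5.0625=6.796875; next y=1/2·0.1875+1·6.796875=6.890625
n=3: y=6.890625, sp=3, e=sp−y=-3.890625; I=-0.328125, D=e−e_prev=-6.703125; u=1/4·(-3.890625)+1·(-0.328125)+1/2·(-6.703125)≈-4.652344; next y=1/2·6.890625+1·(-4.652344)≈-1.207031
n=4: y≈-1.207031, sp=3, e=sp−y≈4.207031; I≈3.878906, D=e−e_prev≈8.097656; u=1/4·4.207031+1·3.878906+1/2·8.097656≈8.979492; next y=1/2·(-1.207031)+1·8.979492≈8.375977
n=5: y≈8.375977, sp=3, e=sp−y≈-5.375977; I≈-1.497070, D=e−e_prev≈-9.583008; u=1/4·(-5.375977)+1·(-1.497070)+1/2·(-9.583008)≈-7.632568; next y=1/2·8.375977+1·(-7.632568)≈-3.444580
n=6: y≈-3.444580, sp=3, e=sp−y≈6.444580; I≈4.947510, D=e−e_prev≈11.820557; u=1/4·6.444580+1·4.947510+1/2·11.820557≈12.468933; next y=1/2·(-3.444580)+1·12.468933≈10.746643
n=7: y≈10.746643, sp=3, e=sp−y≈-7.746643; I≈-2.799133, D=e−e_prev≈-14.191223; u=1/4·(-7.746643)+1·(-2.799133)+1/2·(-14.191223)≈-11.831406; next y=1/2·10.746643+1·(-11.831406)≈-6.458084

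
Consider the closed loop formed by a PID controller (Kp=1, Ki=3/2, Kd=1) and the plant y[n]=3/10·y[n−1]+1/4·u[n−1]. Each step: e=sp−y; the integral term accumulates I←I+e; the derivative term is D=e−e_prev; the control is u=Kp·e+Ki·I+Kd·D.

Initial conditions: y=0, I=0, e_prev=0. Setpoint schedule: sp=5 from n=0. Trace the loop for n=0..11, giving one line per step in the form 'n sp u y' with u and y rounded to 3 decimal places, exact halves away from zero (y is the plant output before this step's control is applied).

0 5 17.500 0.000
1 5 4.688 4.375
2 5 16.617 2.484
3 5 10.047 4.900
4 5 15.826 3.982
5 5 12.343 5.151
6 5 15.106 4.631
7 5 13.268 5.166
8 5 14.601 4.867
9 5 13.649 5.110
10 5 14.304 4.945
11 5 13.821 5.060

(exact arithmetic carried between steps; '≈' marks a value shown rounded to 6 d.p. or computed from one; I and e_prev carry over from the previous line; the table rounds u and y to 3 d.p., halves away from zero)
n=0: y=0, sp=5, e=sp−y=5; I=5, D=e−e_prev=5; u=1·5+3/2·5+1·5=17.5; next y=3/10·0+1/4·17.5=4.375
n=1: y=4.375, sp=5, e=sp−y=0.625; I=5.625, D=e−e_prev=-4.375; u=1·0.625+3/2·5.625+1·(-4.375)=4.6875; next y=3/10·4.375+1/4·4.6875=2.484375
n=2: y=2.484375, sp=5, e=sp−y=2.515625; I=8.140625, D=e−e_prev=1.890625; u=1·2.515625+3/2·8.140625+1·1.890625≈16.617188; next y=3/10·2.484375+1/4·16.617188≈4.899609
n=3: y≈4.899609, sp=5, e=sp−y≈0.100391; I≈8.241016, D=e−e_prev≈-2.415234; u=1·0.100391+3/2·8.241016+1·(-2.415234)≈10.046680; next y=3/10·4.899609+1/4·10.046680≈3.981553
n=4: y≈3.981553, sp=5, e=sp−y≈1.018447; I≈9.259463, D=e−e_prev≈0.918057; u=1·1.018447+3/2·9.259463+1·0.918057≈15.825698; next y=3/10·3.981553+1/4·15.825698≈5.150890
n=5: y≈5.150890, sp=5, e=sp−y≈-0.150890; I≈9.108573, D=e−e_prev≈-1.169338; u=1·(-0.150890)+3/2·9.108573+1·(-1.169338)≈12.342631; next y=3/10·5.150890+1/4·12.342631≈4.630925
n=6: y≈4.630925, sp=5, e=sp−y≈0.369075; I≈9.477648, D=e−e_prev≈0.519966; u=1·0.369075+3/2·9.477648+1·0.519966≈15.105512; next y=3/10·4.630925+1/4·15.105512≈5.165656
n=7: y≈5.165656, sp=5, e=sp−y≈-0.165656; I≈9.311992, D=e−e_prev≈-0.534731; u=1·(-0.165656)+3/2·9.311992+1·(-0.534731)≈13.267602; next y=3/10·5.165656+1/4·13.267602≈4.866597
n=8: y≈4.866597, sp=5, e=sp−y≈0.133403; I≈9.445395, D=e−e_prev≈0.299058; u=1·0.133403+3/2·9.445395+1·0.299058≈14.600554; next y=3/10·4.866597+1/4·14.600554≈5.110118
n=9: y≈5.110118, sp=5, e=sp−y≈-0.110118; I≈9.335277, D=e−e_prev≈-0.243520; u=1·(-0.110118)+3/2·9.335277+1·(-0.243520)≈13.649278; next y=3/10·5.110118+1/4·13.649278≈4.945355
n=10: y≈4.945355, sp=5, e=sp−y≈0.054645; I≈9.389923, D=e−e_prev≈0.164763; u=1·0.054645+3/2·9.389923+1·0.164763≈14.304292; next y=3/10·4.945355+1/4·14.304292≈5.059679
n=11: y≈5.059679, sp=5, e=sp−y≈-0.059679; I≈9.330243, D=e−e_prev≈-0.114325; u=1·(-0.059679)+3/2·9.330243+1·(-0.114325)≈13.821361; next y=3/10·5.059679+1/4·13.821361≈4.973244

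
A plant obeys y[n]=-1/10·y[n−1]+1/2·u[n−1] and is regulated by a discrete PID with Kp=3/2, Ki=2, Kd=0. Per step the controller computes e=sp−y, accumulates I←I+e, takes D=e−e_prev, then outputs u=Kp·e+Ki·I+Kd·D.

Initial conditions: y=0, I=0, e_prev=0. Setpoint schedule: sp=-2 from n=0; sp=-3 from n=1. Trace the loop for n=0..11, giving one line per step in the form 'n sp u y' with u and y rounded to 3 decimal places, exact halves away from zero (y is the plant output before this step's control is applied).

0 -2 -7.000 0.000
1 -3 -2.250 -3.500
2 -3 -10.788 -0.775
3 -3 0.657 -5.316
4 -3 -16.328 0.860
5 -3 7.837 -8.250
6 -3 -27.140 4.743
7 -3 23.130 -14.044
8 -3 -49.330 12.970
9 -3 54.991 -25.962
10 -3 -95.273 30.092
11 -3 121.124 -50.645

(exact arithmetic carried between steps; '≈' marks a value shown rounded to 6 d.p. or computed from one; I and e_prev carry over from the previous line; the table rounds u and y to 3 d.p., halves away from zero)
n=0: y=0, sp=-2, e=sp−y=-2; I=-2, D=e−e_prev=-2; u=3/2·(-2)+2·(-2)+0·(-2)=-7; next y=-1/10·0+1/2·(-7)=-3.5
n=1: y=-3.5, sp=-3, e=sp−y=0.5; I=-1.5, D=e−e_prev=2.5; u=3/2·0.5+2·(-1.5)+0·2.5=-2.25; next y=-1/10·(-3.5)+1/2·(-2.25)=-0.775
n=2: y=-0.775, sp=-3, e=sp−y=-2.225; I=-3.725, D=e−e_prev=-2.725; u=3/2·(-2.225)+2·(-3.725)+0·(-2.725)=-10.7875; next y=-1/10·(-0.775)+1/2·(-10.7875)=-5.31625
n=3: y=-5.31625, sp=-3, e=sp−y=2.31625; I=-1.40875, D=e−e_prev=4.54125; u=3/2·2.31625+2·(-1.40875)+0·4.54125=0.656875; next y=-1/10·(-5.31625)+1/2·0.656875≈0.860063
n=4: y≈0.860063, sp=-3, e=sp−y≈-3.860063; I≈-5.268813, D=e−e_prev≈-6.176313; u=3/2·(-3.860063)+2·(-5.268813)+0·(-6.176313)≈-16.327719; next y=-1/10·0.860063+1/2·(-16.327719)≈-8.249866
n=5: y≈-8.249866, sp=-3, e=sp−y≈5.249866; I≈-0.018947, D=e−e_prev≈9.109928; u=3/2·5.249866+2·(-0.018947)+0·9.109928≈7.836905; next y=-1/10·(-8.249866)+1/2·7.836905≈4.743439
n=6: y≈4.743439, sp=-3, e=sp−y≈-7.743439; I≈-7.762386, D=e−e_prev≈-12.993305; u=3/2·(-7.743439)+2·(-7.762386)+0·(-12.993305)≈-27.139930; next y=-1/10·4.743439+1/2·(-27.139930)≈-14.044309
n=7: y≈-14.044309, sp=-3, e=sp−y≈11.044309; I≈3.281923, D=e−e_prev≈18.787748; u=3/2·11.044309+2·3.281923+0·18.787748≈23.130309; next y=-1/10·(-14.044309)+1/2·23.130309≈12.969586
n=8: y≈12.969586, sp=-3, e=sp−y≈-15.969586; I≈-12.687663, D=e−e_prev≈-27.013894; u=3/2·(-15.969586)+2·(-12.687663)+0·(-27.013894)≈-49.329703; next y=-1/10·12.969586+1/2·(-49.329703)≈-25.961810
n=9: y≈-25.961810, sp=-3, e=sp−y≈22.961810; I≈10.274148, D=e−e_prev≈38.931396; u=3/2·22.961810+2·10.274148+0·38.931396≈54.991011; next y=-1/10·(-25.961810)+1/2·54.991011≈30.091686
n=10: y≈30.091686, sp=-3, e=sp−y≈-33.091686; I≈-22.817539, D=e−e_prev≈-56.053497; u=3/2·(-33.091686)+2·(-22.817539)+0·(-56.053497)≈-95.272607; next y=-1/10·30.091686+1/2·(-95.272607)≈-50.645472
n=11: y≈-50.645472, sp=-3, e=sp−y≈47.645472; I≈24.827934, D=e−e_prev≈80.737159; u=3/2·47.645472+2·24.827934+0·80.737159≈121.124075; next y=-1/10·(-50.645472)+1/2·121.124075≈65.626585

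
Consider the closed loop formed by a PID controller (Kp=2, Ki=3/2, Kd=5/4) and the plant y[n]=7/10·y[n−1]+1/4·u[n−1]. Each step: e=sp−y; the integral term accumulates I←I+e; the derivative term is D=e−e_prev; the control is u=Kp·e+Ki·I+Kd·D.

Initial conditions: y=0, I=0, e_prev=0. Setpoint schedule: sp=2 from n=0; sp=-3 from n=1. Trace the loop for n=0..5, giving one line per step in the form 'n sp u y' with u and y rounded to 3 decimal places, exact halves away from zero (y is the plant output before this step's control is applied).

(exact arithmetic carried between steps; '≈' marks a value shown rounded to 6 d.p. or computed from one; I and e_prev carry over from the previous line; the table rounds u and y to 3 d.p., halves away from zero)
n=0: y=0, sp=2, e=sp−y=2; I=2, D=e−e_prev=2; u=2·2+3/2·2+5/4·2=9.5; next y=7/10·0+1/4·9.5=2.375
n=1: y=2.375, sp=-3, e=sp−y=-5.375; I=-3.375, D=e−e_prev=-7.375; u=2·(-5.375)+3/2·(-3.375)+5/4·(-7.375)=-25.03125; next y=7/10·2.375+1/4·(-25.03125)≈-4.595313
n=2: y≈-4.595313, sp=-3, e=sp−y≈1.595313; I≈-1.779688, D=e−e_prev≈6.970313; u=2·1.595313+3/2·(-1.779688)+5/4·6.970313≈9.233984; next y=7/10·(-4.595313)+1/4·9.233984≈-0.908223
n=3: y≈-0.908223, sp=-3, e=sp−y≈-2.091777; I≈-3.871465, D=e−e_prev≈-3.687090; u=2·(-2.091777)+3/2·(-3.871465)+5/4·(-3.687090)≈-14.599614; next y=7/10·(-0.908223)+1/4·(-14.599614)≈-4.285659
n=4: y≈-4.285659, sp=-3, e=sp−y≈1.285659; I≈-2.585805, D=e−e_prev≈3.377437; u=2·1.285659+3/2·(-2.585805)+5/4·3.377437≈2.914407; next y=7/10·(-4.285659)+1/4·2.914407≈-2.271360
n=5: y≈-2.271360, sp=-3, e=sp−y≈-0.728640; I≈-3.314445, D=e−e_prev≈-2.014299; u=2·(-0.728640)+3/2·(-3.314445)+5/4·(-2.014299)≈-8.946823; next y=7/10·(-2.271360)+1/4·(-8.946823)≈-3.826658

0 2 9.500 0.000
1 -3 -25.031 2.375
2 -3 9.234 -4.595
3 -3 -14.600 -0.908
4 -3 2.914 -4.286
5 -3 -8.947 -2.271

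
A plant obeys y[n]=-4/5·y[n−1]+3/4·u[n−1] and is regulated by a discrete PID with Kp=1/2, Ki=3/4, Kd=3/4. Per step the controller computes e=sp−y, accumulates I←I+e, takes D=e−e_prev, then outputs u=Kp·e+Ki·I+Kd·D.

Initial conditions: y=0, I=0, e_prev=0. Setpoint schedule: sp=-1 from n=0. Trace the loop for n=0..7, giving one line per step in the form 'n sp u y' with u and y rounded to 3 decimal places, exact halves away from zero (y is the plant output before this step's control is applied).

(exact arithmetic carried between steps; '≈' marks a value shown rounded to 6 d.p. or computed from one; I and e_prev carry over from the previous line; the table rounds u and y to 3 d.p., halves away from zero)
n=0: y=0, sp=-1, e=sp−y=-1; I=-1, D=e−e_prev=-1; u=1/2·(-1)+3/4·(-1)+3/4·(-1)=-2; next y=-4/5·0+3/4·(-2)=-1.5
n=1: y=-1.5, sp=-1, e=sp−y=0.5; I=-0.5, D=e−e_prev=1.5; u=1/2·0.5+3/4·(-0.5)+3/4·1.5=1; next y=-4/5·(-1.5)+3/4·1=1.95
n=2: y=1.95, sp=-1, e=sp−y=-2.95; I=-3.45, D=e−e_prev=-3.45; u=1/2·(-2.95)+3/4·(-3.45)+3/4·(-3.45)=-6.65; next y=-4/5·1.95+3/4·(-6.65)=-6.5475
n=3: y=-6.5475, sp=-1, e=sp−y=5.5475; I=2.0975, D=e−e_prev=8.4975; u=1/2·5.5475+3/4·2.0975+3/4·8.4975=10.72; next y=-4/5·(-6.5475)+3/4·10.72=13.278
n=4: y=13.278, sp=-1, e=sp−y=-14.278; I=-12.1805, D=e−e_prev=-19.8255; u=1/2·(-14.278)+3/4·(-12.1805)+3/4·(-19.8255)=-31.1435; next y=-4/5·13.278+3/4·(-31.1435)=-33.980025
n=5: y=-33.980025, sp=-1, e=sp−y=32.980025; I=20.799525, D=e−e_prev=47.258025; u=1/2·32.980025+3/4·20.799525+3/4·47.258025=67.533175; next y=-4/5·(-33.980025)+3/4·67.533175≈77.833901
n=6: y≈77.833901, sp=-1, e=sp−y≈-78.833901; I≈-58.034376, D=e−e_prev≈-111.813926; u=1/2·(-78.833901)+3/4·(-58.034376)+3/4·(-111.813926)≈-166.803178; next y=-4/5·77.833901+3/4·(-166.803178)≈-187.369504
n=7: y≈-187.369504, sp=-1, e=sp−y≈186.369504; I≈128.335128, D=e−e_prev≈265.203405; u=1/2·186.369504+3/4·128.335128+3/4·265.203405≈388.338652; next y=-4/5·(-187.369504)+3/4·388.338652≈441.149592

0 -1 -2.000 0.000
1 -1 1.000 -1.500
2 -1 -6.650 1.950
3 -1 10.720 -6.548
4 -1 -31.144 13.278
5 -1 67.533 -33.980
6 -1 -166.803 77.834
7 -1 388.339 -187.370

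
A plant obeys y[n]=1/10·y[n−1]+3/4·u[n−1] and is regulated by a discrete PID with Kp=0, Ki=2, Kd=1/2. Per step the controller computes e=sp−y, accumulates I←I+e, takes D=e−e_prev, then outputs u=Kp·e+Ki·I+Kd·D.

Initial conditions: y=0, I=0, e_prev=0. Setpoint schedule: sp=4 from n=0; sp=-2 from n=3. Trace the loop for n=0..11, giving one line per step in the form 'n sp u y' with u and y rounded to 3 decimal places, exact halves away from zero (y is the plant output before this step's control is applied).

(exact arithmetic carried between steps; '≈' marks a value shown rounded to 6 d.p. or computed from one; I and e_prev carry over from the previous line; the table rounds u and y to 3 d.p., halves away from zero)
n=0: y=0, sp=4, e=sp−y=4; I=4, D=e−e_prev=4; u=0·4+2·4+1/2·4=10; next y=1/10·0+3/4·10=7.5
n=1: y=7.5, sp=4, e=sp−y=-3.5; I=0.5, D=e−e_prev=-7.5; u=0·(-3.5)+2·0.5+1/2·(-7.5)=-2.75; next y=1/10·7.5+3/4·(-2.75)=-1.3125
n=2: y=-1.3125, sp=4, e=sp−y=5.3125; I=5.8125, D=e−e_prev=8.8125; u=0·5.3125+2·5.8125+1/2·8.8125=16.03125; next y=1/10·(-1.3125)+3/4·16.03125≈11.892188
n=3: y≈11.892188, sp=-2, e=sp−y≈-13.892188; I≈-8.079688, D=e−e_prev≈-19.204688; u=0·(-13.892188)+2·(-8.079688)+1/2·(-19.204688)≈-25.761719; next y=1/10·11.892188+3/4·(-25.761719)≈-18.132070
n=4: y≈-18.132070, sp=-2, e=sp−y≈16.132070; I≈8.052383, D=e−e_prev≈30.024258; u=0·16.132070+2·8.052383+1/2·30.024258≈31.116895; next y=1/10·(-18.132070)+3/4·31.116895≈21.524464
n=5: y≈21.524464, sp=-2, e=sp−y≈-23.524464; I≈-15.472081, D=e−e_prev≈-39.656534; u=0·(-23.524464)+2·(-15.472081)+1/2·(-39.656534)≈-50.772429; next y=1/10·21.524464+3/4·(-50.772429)≈-35.926876
n=6: y≈-35.926876, sp=-2, e=sp−y≈33.926876; I≈18.454794, D=e−e_prev≈57.451339; u=0·33.926876+2·18.454794+1/2·57.451339≈65.635259; next y=1/10·(-35.926876)+3/4·65.635259≈45.633756
n=7: y≈45.633756, sp=-2, e=sp−y≈-47.633756; I≈-29.178962, D=e−e_prev≈-81.560632; u=0·(-47.633756)+2·(-29.178962)+1/2·(-81.560632)≈-99.138240; next y=1/10·45.633756+3/4·(-99.138240)≈-69.790304
n=8: y≈-69.790304, sp=-2, e=sp−y≈67.790304; I≈38.611342, D=e−e_prev≈115.424061; u=0·67.790304+2·38.611342+1/2·115.424061≈134.934715; next y=1/10·(-69.790304)+3/4·134.934715≈94.222006
n=9: y≈94.222006, sp=-2, e=sp−y≈-96.222006; I≈-57.610663, D=e−e_prev≈-164.012310; u=0·(-96.222006)+2·(-57.610663)+1/2·(-164.012310)≈-197.227482; next y=1/10·94.222006+3/4·(-197.227482)≈-138.498411
n=10: y≈-138.498411, sp=-2, e=sp−y≈136.498411; I≈78.887747, D=e−e_prev≈232.720417; u=0·136.498411+2·78.887747+1/2·232.720417≈274.135703; next y=1/10·(-138.498411)+3/4·274.135703≈191.751936
n=11: y≈191.751936, sp=-2, e=sp−y≈-193.751936; I≈-114.864189, D=e−e_prev≈-330.250347; u=0·(-193.751936)+2·(-114.864189)+1/2·(-330.250347)≈-394.853551; next y=1/10·191.751936+3/4·(-394.853551)≈-276.964970

0 4 10.000 0.000
1 4 -2.750 7.500
2 4 16.031 -1.313
3 -2 -25.762 11.892
4 -2 31.117 -18.132
5 -2 -50.772 21.524
6 -2 65.635 -35.927
7 -2 -99.138 45.634
8 -2 134.935 -69.790
9 -2 -197.227 94.222
10 -2 274.136 -138.498
11 -2 -394.854 191.752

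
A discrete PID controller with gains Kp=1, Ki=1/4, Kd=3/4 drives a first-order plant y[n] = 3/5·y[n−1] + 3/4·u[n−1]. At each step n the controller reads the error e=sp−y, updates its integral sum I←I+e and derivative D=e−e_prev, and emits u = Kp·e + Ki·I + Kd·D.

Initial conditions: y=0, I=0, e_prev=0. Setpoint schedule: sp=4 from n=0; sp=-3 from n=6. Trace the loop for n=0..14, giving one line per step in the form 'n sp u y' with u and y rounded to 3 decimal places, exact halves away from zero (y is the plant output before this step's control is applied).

0 4 8.000 0.000
1 4 -6.000 6.000
2 4 11.800 -0.900
3 4 -10.570 8.310
4 4 17.763 -2.942
5 4 -17.938 11.557
6 -3 13.200 -6.519
7 -3 -19.243 5.988
8 -3 21.545 -10.839
9 -3 -30.105 9.656
10 -3 34.984 -16.785
11 -3 -47.304 16.167
12 -3 56.508 -25.778
13 -3 -74.641 26.914
14 -3 90.892 -39.832

(exact arithmetic carried between steps; '≈' marks a value shown rounded to 6 d.p. or computed from one; I and e_prev carry over from the previous line; the table rounds u and y to 3 d.p., halves away from zero)
n=0: y=0, sp=4, e=sp−y=4; I=4, D=e−e_prev=4; u=1·4+1/4·4+3/4·4=8; next y=3/5·0+3/4·8=6
n=1: y=6, sp=4, e=sp−y=-2; I=2, D=e−e_prev=-6; u=1·(-2)+1/4·2+3/4·(-6)=-6; next y=3/5·6+3/4·(-6)=-0.9
n=2: y=-0.9, sp=4, e=sp−y=4.9; I=6.9, D=e−e_prev=6.9; u=1·4.9+1/4·6.9+3/4·6.9=11.8; next y=3/5·(-0.9)+3/4·11.8=8.31
n=3: y=8.31, sp=4, e=sp−y=-4.31; I=2.59, D=e−e_prev=-9.21; u=1·(-4.31)+1/4·2.59+3/4·(-9.21)=-10.57; next y=3/5·8.31+3/4·(-10.57)=-2.9415
n=4: y=-2.9415, sp=4, e=sp−y=6.9415; I=9.5315, D=e−e_prev=11.2515; u=1·6.9415+1/4·9.5315+3/4·11.2515=17.763; next y=3/5·(-2.9415)+3/4·17.763=11.55735
n=5: y=11.55735, sp=4, e=sp−y=-7.55735; I=1.97415, D=e−e_prev=-14.49885; u=1·(-7.55735)+1/4·1.97415+3/4·(-14.49885)=-17.93795; next y=3/5·11.55735+3/4·(-17.93795)≈-6.519053
n=6: y≈-6.519053, sp=-3, e=sp−y≈3.519053; I≈5.493203, D=e−e_prev≈11.076403; u=1·3.519053+1/4·5.493203+3/4·11.076403≈13.199655; next y=3/5·(-6.519053)+3/4·13.199655≈5.988310
n=7: y≈5.988310, sp=-3, e=sp−y≈-8.988310; I≈-3.495107, D=e−e_prev≈-12.507362; u=1·(-8.988310)+1/4·(-3.495107)+3/4·(-12.507362)≈-19.242608; next y=3/5·5.988310+3/4·(-19.242608)≈-10.838970
n=8: y≈-10.838970, sp=-3, e=sp−y≈7.838970; I≈4.343863, D=e−e_prev≈16.827280; u=1·7.838970+1/4·4.343863+3/4·16.827280≈21.545396; next y=3/5·(-10.838970)+3/4·21.545396≈9.655665
n=9: y≈9.655665, sp=-3, e=sp−y≈-12.655665; I≈-8.311802, D=e−e_prev≈-20.494635; u=1·(-12.655665)+1/4·(-8.311802)+3/4·(-20.494635)≈-30.104592; next y=3/5·9.655665+3/4·(-30.104592)≈-16.785045
n=10: y≈-16.785045, sp=-3, e=sp−y≈13.785045; I≈5.473243, D=e−e_prev≈26.440710; u=1·13.785045+1/4·5.473243+3/4·26.440710≈34.983888; next y=3/5·(-16.785045)+3/4·34.983888≈16.166889
n=11: y≈16.166889, sp=-3, e=sp−y≈-19.166889; I≈-13.693646, D=e−e_prev≈-32.951934; u=1·(-19.166889)+1/4·(-13.693646)+3/4·(-32.951934)≈-47.304251; next y=3/5·16.166889+3/4·(-47.304251)≈-25.778055
n=12: y≈-25.778055, sp=-3, e=sp−y≈22.778055; I≈9.084409, D=e−e_prev≈41.944944; u=1·22.778055+1/4·9.084409+3/4·41.944944≈56.507865; next y=3/5·(-25.778055)+3/4·56.507865≈26.914066
n=13: y≈26.914066, sp=-3, e=sp−y≈-29.914066; I≈-20.829657, D=e−e_prev≈-52.692121; u=1·(-29.914066)+1/4·(-20.829657)+3/4·(-52.692121)≈-74.640571; next y=3/5·26.914066+3/4·(-74.640571)≈-39.831989
n=14: y≈-39.831989, sp=-3, e=sp−y≈36.831989; I≈16.002331, D=e−e_prev≈66.746054; u=1·36.831989+1/4·16.002331+3/4·66.746054≈90.892112; next y=3/5·(-39.831989)+3/4·90.892112≈44.269891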